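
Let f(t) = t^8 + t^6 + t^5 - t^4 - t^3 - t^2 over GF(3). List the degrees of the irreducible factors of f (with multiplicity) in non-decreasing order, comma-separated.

1, 1, 1, 1, 1, 3

Roots in GF(3): f(0) = 0 → root; f(1) = 0 → root; f(2) = 0 → root.
Linear factors from roots: (t), (t - 1), (t + 1).
Complete factorization: f(t) = (t - 1)·(t)^2·(t + 1)^2·(t^3 - t^2 + 1).
Factor degrees with multiplicity: 1 + 1 + 1 + 1 + 1 + 3 = 8.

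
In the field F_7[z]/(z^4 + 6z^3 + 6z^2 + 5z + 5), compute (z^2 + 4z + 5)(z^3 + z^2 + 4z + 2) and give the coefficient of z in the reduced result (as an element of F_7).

0

Multiply in F_7[z]: (z^2 + 4z + 5)·(z^3 + z^2 + 4z + 2) = z^5 + 5z^4 + 6z^3 + 2z^2 + 3.
Reduce using z^4 ≡ z^3 + z^2 + 2z + 2 (mod z^4 + 6z^3 + 6z^2 + 5z + 5).
Reduced: 6z^3 + 3z^2 + 1.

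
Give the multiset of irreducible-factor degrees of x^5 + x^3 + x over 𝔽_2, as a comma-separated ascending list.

1, 2, 2

Write g(x) = x^5 + x^3 + x.
Roots in 𝔽_2: g(0) = 0 → root; g(1) = 1.
Linear factors from roots: (x).
Complete factorization: g(x) = (x)·(x^2 + x + 1)^2.
Factor degrees with multiplicity: 1 + 2 + 2 = 5.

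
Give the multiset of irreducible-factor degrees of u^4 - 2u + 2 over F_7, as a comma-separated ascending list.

Write h(u) = u^4 - 2u + 2.
Linear factors from roots: (u - 2), (u - 3).
Complete factorization: h(u) = (u - 3)·(u - 2)·(u^2 - 2u - 2).
Factor degrees with multiplicity: 1 + 1 + 2 = 4.

1, 1, 2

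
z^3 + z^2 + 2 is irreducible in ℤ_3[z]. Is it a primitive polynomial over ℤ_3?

No

Write f(z) = z^3 + z^2 + 2.
|GF(3^3)^×| = 3^3 − 1 = 26. Prime factorization: 26 = 2·13.
f is primitive ⇔ z has order 26 in GF(3)[z]/(f), i.e. z^(26/q) ≠ 1 for each prime q | 26.
z^(13) mod f = 1
z^(2) mod f = z^2.
Since z^(13) = 1, the order of z divides 13 < 26; not primitive.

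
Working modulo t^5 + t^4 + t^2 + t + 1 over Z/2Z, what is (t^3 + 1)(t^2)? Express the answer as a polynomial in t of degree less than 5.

t^4 + t + 1

Multiply in Z/2Z[t]: (t^3 + 1)·(t^2) = t^5 + t^2.
Reduce using t^5 ≡ t^4 + t^2 + t + 1 (mod t^5 + t^4 + t^2 + t + 1).
Reduced: t^4 + t + 1.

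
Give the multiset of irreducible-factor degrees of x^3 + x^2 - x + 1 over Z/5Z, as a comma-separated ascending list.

Write h(x) = x^3 + x^2 - x + 1.
Roots in Z/5Z: h(0) = 1; h(1) = 2; h(2) = 1; h(3) = 4; h(4) = 2.
Complete factorization: h(x) = (x^3 + x^2 - x + 1).
Factor degrees with multiplicity: 3 = 3.

3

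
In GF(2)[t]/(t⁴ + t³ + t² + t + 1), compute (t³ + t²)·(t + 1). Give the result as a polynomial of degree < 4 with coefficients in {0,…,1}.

t^3 + t + 1

Multiply in GF(2)[t]: (t³ + t²)·(t + 1) = t⁴ + t².
Reduce using t⁴ ≡ t³ + t² + t + 1 (mod t⁴ + t³ + t² + t + 1).
Reduced: t³ + t + 1.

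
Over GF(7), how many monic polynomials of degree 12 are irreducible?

1153430600

Gauss's count: N_{7}(12) = (1/12) Σ_{d|12} μ(12/d)·7^d.
Divisors of 12: 1, 2, 3, 4, 6, 12; μ(12/d) for each: 0, 1, 0, -1, -1, 1.
Σ = 7^2 − 7^4 − 7^6 + 7^12 = 13841167200.
N = 13841167200/12 = 1153430600.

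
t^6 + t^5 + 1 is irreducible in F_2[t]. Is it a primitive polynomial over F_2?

Yes

Write f(t) = t^6 + t^5 + 1.
|GF(2^6)^×| = 2^6 − 1 = 63. Prime factorization: 63 = 3^2·7.
f is primitive ⇔ t has order 63 in GF(2)[t]/(f), i.e. t^(63/q) ≠ 1 for each prime q | 63.
t^(21) mod f = t^5 + t^4 + t^3 + 1.
t^(9) mod f = t^5 + t^3 + t^2 + t + 1.
None equal 1, so t has full order 63; f is primitive.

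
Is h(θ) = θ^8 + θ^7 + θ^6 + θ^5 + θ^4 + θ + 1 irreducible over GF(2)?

Check for roots in GF(2): h(0) = 1; h(1) = 1.
No roots, so no linear factors.
Monic irreducibles of degree 2 over GF(2): θ^2 + θ + 1.
None of them divide h (all give nonzero remainder).
Monic irreducibles of degree 3 over GF(2): θ^3 + θ + 1, θ^3 + θ^2 + 1.
None of them divide h (all give nonzero remainder).
Monic irreducibles of degree 4 over GF(2): θ^4 + θ + 1, θ^4 + θ^3 + 1, θ^4 + θ^3 + θ^2 + θ + 1.
None of them divide h (all give nonzero remainder).
No irreducible factor of degree ≤ 4 exists, so h is irreducible over GF(2).

Yes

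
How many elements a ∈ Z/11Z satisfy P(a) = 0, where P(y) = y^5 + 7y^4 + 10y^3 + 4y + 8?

4

Evaluate at each of the 11 elements of Z/11Z:
P(0) = 8; P(1) = 8; P(2) = 9; P(3) = 0 → root; P(4) = 4; P(5) = 0 → root; P(6) = 10; P(7) = 10; P(8) = 6; P(9) = 0 → root; P(10) = 0 → root.
Roots: {3, 5, 9, 10}.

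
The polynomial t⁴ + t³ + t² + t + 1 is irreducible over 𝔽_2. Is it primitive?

No

Write f(t) = t⁴ + t³ + t² + t + 1.
|GF(2^4)^×| = 2^4 − 1 = 15. Prime factorization: 15 = 3·5.
f is primitive ⇔ t has order 15 in GF(2)[t]/(f), i.e. t^(15/q) ≠ 1 for each prime q | 15.
t^(5) mod f = 1
t^(3) mod f = t³.
Since t^(5) = 1, the order of t divides 5 < 15; not primitive.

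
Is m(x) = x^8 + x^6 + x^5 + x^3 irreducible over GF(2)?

No

Check for roots in GF(2): m(0) = 0 → root; m(1) = 0 → root.
m(0) = 0, so (x) divides m(x); m is reducible.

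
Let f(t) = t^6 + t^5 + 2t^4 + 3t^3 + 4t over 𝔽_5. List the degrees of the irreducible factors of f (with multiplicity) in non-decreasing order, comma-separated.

Roots in 𝔽_5: f(0) = 0 → root; f(1) = 1; f(2) = 0 → root; f(3) = 2; f(4) = 0 → root.
Linear factors from roots: (t), (t + 3), (t + 1).
Complete factorization: f(t) = (t)·(t + 1)·(t + 3)·(t^3 + 2t^2 + t + 3).
Factor degrees with multiplicity: 1 + 1 + 1 + 3 = 6.

1, 1, 1, 3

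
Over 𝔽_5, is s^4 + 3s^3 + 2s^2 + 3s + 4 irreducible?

Yes

Write h(s) = s^4 + 3s^3 + 2s^2 + 3s + 4.
Check for roots in 𝔽_5: h(0) = 4; h(1) = 3; h(2) = 3; h(3) = 3; h(4) = 1.
No roots, so no linear factors.
Degree-2 irreducible divisors: test the 10 monic irreducibles of degree 2 over GF(5).
None of them divide h (all give nonzero remainder).
No irreducible factor of degree ≤ 2 exists, so h is irreducible over GF(5).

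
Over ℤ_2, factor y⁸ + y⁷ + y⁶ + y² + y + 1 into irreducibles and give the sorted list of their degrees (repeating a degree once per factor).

1, 1, 2, 2, 2

Write f(y) = y⁸ + y⁷ + y⁶ + y² + y + 1.
Roots in ℤ_2: f(0) = 1; f(1) = 0 → root.
Linear factors from roots: (y + 1).
Complete factorization: f(y) = (y + 1)^2·(y² + y + 1)^3.
Factor degrees with multiplicity: 1 + 1 + 2 + 2 + 2 = 8.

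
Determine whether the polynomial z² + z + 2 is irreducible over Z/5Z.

Yes

Write m(z) = z² + z + 2.
Check for roots in Z/5Z: m(0) = 2; m(1) = 4; m(2) = 3; m(3) = 4; m(4) = 2.
No roots. A degree-2 polynomial over a field with no linear factor is irreducible.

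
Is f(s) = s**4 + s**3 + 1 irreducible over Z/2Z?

Check for roots in Z/2Z: f(0) = 1; f(1) = 1.
No roots, so no linear factors.
Monic irreducibles of degree 2 over GF(2): s**2 + s + 1.
None of them divide f (all give nonzero remainder).
No irreducible factor of degree ≤ 2 exists, so f is irreducible over GF(2).

Yes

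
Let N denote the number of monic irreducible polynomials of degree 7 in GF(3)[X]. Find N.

x^(3^7) − x is the product of all monic irreducibles of degree dividing 7; Möbius inversion gives N = (1/7) Σ μ(7/d)·3^d.
Divisors of 7: 1, 7; μ(7/d) for each: -1, 1.
Σ = − 3^1 + 3^7 = 2184.
N = 2184/7 = 312.

312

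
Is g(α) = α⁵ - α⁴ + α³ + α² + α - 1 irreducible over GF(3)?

Yes

Check for roots in GF(3): g(0) = 2; g(1) = 2; g(2) = 2.
No roots, so no linear factors.
Monic irreducibles of degree 2 over GF(3): α² + 1, α² + α - 1, α² - α - 1.
None of them divide g (all give nonzero remainder).
No irreducible factor of degree ≤ 2 exists, so g is irreducible over GF(3).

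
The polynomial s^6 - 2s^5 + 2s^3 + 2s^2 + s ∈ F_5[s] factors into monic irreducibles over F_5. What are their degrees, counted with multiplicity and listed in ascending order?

1, 2, 3

Write g(s) = s^6 - 2s^5 + 2s^3 + 2s^2 + s.
Roots in F_5: g(0) = 0 → root; g(1) = 4; g(2) = 1; g(3) = 3; g(4) = 2.
Linear factors from roots: (s).
Complete factorization: g(s) = (s)·(s^2 - s + 1)·(s^3 - s^2 - 2s + 1).
Factor degrees with multiplicity: 1 + 2 + 3 = 6.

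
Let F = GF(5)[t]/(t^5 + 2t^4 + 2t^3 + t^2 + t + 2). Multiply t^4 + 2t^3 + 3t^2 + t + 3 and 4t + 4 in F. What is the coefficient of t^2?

2

Multiply in GF(5)[t]: (t^4 + 2t^3 + 3t^2 + t + 3)·(4t + 4) = 4t^5 + 2t^4 + t^2 + t + 2.
Reduce using t^5 ≡ 3t^4 + 3t^3 + 4t^2 + 4t + 3 (mod t^5 + 2t^4 + 2t^3 + t^2 + t + 2).
Reduced: 4t^4 + 2t^3 + 2t^2 + 2t + 4.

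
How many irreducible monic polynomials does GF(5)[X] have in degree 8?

48750

Gauss's count: N_{5}(8) = (1/8) Σ_{d|8} μ(8/d)·5^d.
Divisors of 8: 1, 2, 4, 8; μ(8/d) for each: 0, 0, -1, 1.
Σ = − 5^4 + 5^8 = 390000.
N = 390000/8 = 48750.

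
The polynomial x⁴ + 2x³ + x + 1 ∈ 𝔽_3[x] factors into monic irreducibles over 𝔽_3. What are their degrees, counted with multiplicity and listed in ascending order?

4

Write h(x) = x⁴ + 2x³ + x + 1.
Roots in 𝔽_3: h(0) = 1; h(1) = 2; h(2) = 2.
Complete factorization: h(x) = (x⁴ + 2x³ + x + 1).
Factor degrees with multiplicity: 4 = 4.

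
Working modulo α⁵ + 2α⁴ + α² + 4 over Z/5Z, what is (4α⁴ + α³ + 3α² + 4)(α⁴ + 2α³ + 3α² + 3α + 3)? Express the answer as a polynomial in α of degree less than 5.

3α^4 + 4α^3 + 2α + 4

Multiply in Z/5Z[α]: (4α⁴ + α³ + 3α² + 4)·(α⁴ + 2α³ + 3α² + 3α + 3) = 4α⁸ + 4α⁷ + 2α⁶ + α⁵ + 3α⁴ + α² + 2α + 2.
Reduce using α⁵ ≡ 3α⁴ + 4α² + 1 (mod α⁵ + 2α⁴ + α² + 4).
Reduced: 3α⁴ + 4α³ + 2α + 4.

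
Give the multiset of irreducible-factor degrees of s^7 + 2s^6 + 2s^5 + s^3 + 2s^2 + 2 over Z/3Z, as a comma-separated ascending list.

Write g(s) = s^7 + 2s^6 + 2s^5 + s^3 + 2s^2 + 2.
Roots in Z/3Z: g(0) = 2; g(1) = 1; g(2) = 2.
Complete factorization: g(s) = (s^7 + 2s^6 + 2s^5 + s^3 + 2s^2 + 2).
Factor degrees with multiplicity: 7 = 7.

7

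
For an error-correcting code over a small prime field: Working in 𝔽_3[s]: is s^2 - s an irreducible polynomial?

Write g(s) = s^2 - s.
Check for roots in 𝔽_3: g(0) = 0 → root; g(1) = 0 → root; g(2) = 2.
g(0) = 0, so (s) divides g(s); g is reducible.

No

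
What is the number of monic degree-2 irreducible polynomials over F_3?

By the necklace-counting formula, N_3(2) = (1/2) Σ_{d|2} μ(2/d)·3^d.
Divisors of 2: 1, 2; μ(2/d) for each: -1, 1.
Σ = − 3^1 + 3^2 = 6.
N = 6/2 = 3.

3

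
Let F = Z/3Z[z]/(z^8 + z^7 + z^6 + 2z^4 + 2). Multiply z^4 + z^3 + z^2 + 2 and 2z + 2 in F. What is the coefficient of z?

1

Multiply in Z/3Z[z]: (z^4 + z^3 + z^2 + 2)·(2z + 2) = 2z^5 + z^4 + z^3 + 2z^2 + z + 1.
Reduced: 2z^5 + z^4 + z^3 + 2z^2 + z + 1.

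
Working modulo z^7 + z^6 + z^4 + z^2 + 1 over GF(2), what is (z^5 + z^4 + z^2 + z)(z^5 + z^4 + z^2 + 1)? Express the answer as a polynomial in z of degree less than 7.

Multiply in GF(2)[z]: (z^5 + z^4 + z^2 + z)·(z^5 + z^4 + z^2 + 1) = z^10 + z^8 + z^6 + z^3 + z^2 + z.
Reduce using z^7 ≡ z^6 + z^4 + z^2 + 1 (mod z^7 + z^6 + z^4 + z^2 + 1).
Reduced: z^6 + z^5 + z^2 + z + 1.

z^6 + z^5 + z^2 + z + 1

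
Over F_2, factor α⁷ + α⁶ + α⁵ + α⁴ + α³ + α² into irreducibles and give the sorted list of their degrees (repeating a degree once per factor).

1, 1, 1, 2, 2

Write g(α) = α⁷ + α⁶ + α⁵ + α⁴ + α³ + α².
Roots in F_2: g(0) = 0 → root; g(1) = 0 → root.
Linear factors from roots: (α), (α + 1).
Complete factorization: g(α) = (α + 1)·(α)^2·(α² + α + 1)^2.
Factor degrees with multiplicity: 1 + 1 + 1 + 2 + 2 = 7.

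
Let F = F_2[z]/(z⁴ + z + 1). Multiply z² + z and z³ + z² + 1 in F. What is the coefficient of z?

Multiply in F_2[z]: (z² + z)·(z³ + z² + 1) = z⁵ + z³ + z² + z.
Reduce using z⁴ ≡ z + 1 (mod z⁴ + z + 1).
Reduced: z³.

0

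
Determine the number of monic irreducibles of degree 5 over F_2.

6

Gauss's count: N_{2}(5) = (1/5) Σ_{d|5} μ(5/d)·2^d.
Divisors of 5: 1, 5; μ(5/d) for each: -1, 1.
Σ = − 2^1 + 2^5 = 30.
N = 30/5 = 6.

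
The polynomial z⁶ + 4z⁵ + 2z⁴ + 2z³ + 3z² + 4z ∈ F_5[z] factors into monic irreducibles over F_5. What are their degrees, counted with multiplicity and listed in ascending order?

1, 1, 2, 2

Write g(z) = z⁶ + 4z⁵ + 2z⁴ + 2z³ + 3z² + 4z.
Roots in F_5: g(0) = 0 → root; g(1) = 1; g(2) = 0 → root; g(3) = 1; g(4) = 1.
Linear factors from roots: (z), (z + 3).
Complete factorization: g(z) = (z)·(z + 3)·(z² + 2z + 4)·(z² + 4z + 2).
Factor degrees with multiplicity: 1 + 1 + 2 + 2 = 6.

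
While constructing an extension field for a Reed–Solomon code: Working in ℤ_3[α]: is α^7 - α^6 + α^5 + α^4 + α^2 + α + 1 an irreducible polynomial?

Yes

Write f(α) = α^7 - α^6 + α^5 + α^4 + α^2 + α + 1.
Check for roots in ℤ_3: f(0) = 1; f(1) = 2; f(2) = 2.
No roots, so no linear factors.
Monic irreducibles of degree 2 over GF(3): α^2 + 1, α^2 + α - 1, α^2 - α - 1.
None of them divide f (all give nonzero remainder).
Degree-3 irreducible divisors: test the 8 monic irreducibles of degree 3 over GF(3).
None of them divide f (all give nonzero remainder).
No irreducible factor of degree ≤ 3 exists, so f is irreducible over GF(3).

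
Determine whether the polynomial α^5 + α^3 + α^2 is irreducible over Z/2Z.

Write h(α) = α^5 + α^3 + α^2.
Check for roots in Z/2Z: h(0) = 0 → root; h(1) = 1.
h(0) = 0, so (α) divides h(α); h is reducible.

No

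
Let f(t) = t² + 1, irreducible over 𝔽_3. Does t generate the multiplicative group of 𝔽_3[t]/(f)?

|GF(3^2)^×| = 3^2 − 1 = 8. Prime factorization: 8 = 2^3.
f is primitive ⇔ t has order 8 in GF(3)[t]/(f), i.e. t^(8/q) ≠ 1 for each prime q | 8.
t^(4) mod f = 1
Since t^(4) = 1, the order of t divides 4 < 8; not primitive.

No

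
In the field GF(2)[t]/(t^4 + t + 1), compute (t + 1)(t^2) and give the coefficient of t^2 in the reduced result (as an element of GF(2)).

1

Multiply in GF(2)[t]: (t + 1)·(t^2) = t^3 + t^2.
Reduced: t^3 + t^2.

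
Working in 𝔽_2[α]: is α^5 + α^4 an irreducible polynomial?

No

Write h(α) = α^5 + α^4.
Check for roots in 𝔽_2: h(0) = 0 → root; h(1) = 0 → root.
h(0) = 0, so (α) divides h(α); h is reducible.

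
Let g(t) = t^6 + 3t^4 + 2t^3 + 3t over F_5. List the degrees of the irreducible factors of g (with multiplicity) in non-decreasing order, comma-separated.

1, 1, 4

Roots in F_5: g(0) = 0 → root; g(1) = 4; g(2) = 4; g(3) = 0 → root; g(4) = 4.
Linear factors from roots: (t), (t + 2).
Complete factorization: g(t) = (t)·(t + 2)·(t^4 + 3t^3 + 2t^2 + 3t + 4).
Factor degrees with multiplicity: 1 + 1 + 4 = 6.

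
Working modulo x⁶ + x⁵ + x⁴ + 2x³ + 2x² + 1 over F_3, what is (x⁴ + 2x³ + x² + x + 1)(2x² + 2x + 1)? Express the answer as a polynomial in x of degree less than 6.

x^5 + 2x^4 + 2x^3 + x^2 + 2

Multiply in F_3[x]: (x⁴ + 2x³ + x² + x + 1)·(2x² + 2x + 1) = 2x⁶ + x⁴ + 2x² + 1.
Reduce using x⁶ ≡ 2x⁵ + 2x⁴ + x³ + x² + 2 (mod x⁶ + x⁵ + x⁴ + 2x³ + 2x² + 1).
Reduced: x⁵ + 2x⁴ + 2x³ + x² + 2.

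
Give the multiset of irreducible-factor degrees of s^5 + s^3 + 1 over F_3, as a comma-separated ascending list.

Write f(s) = s^5 + s^3 + 1.
Roots in F_3: f(0) = 1; f(1) = 0 → root; f(2) = 2.
Linear factors from roots: (s - 1).
Complete factorization: f(s) = (s - 1)·(s^4 + s^3 - s^2 - s - 1).
Factor degrees with multiplicity: 1 + 4 = 5.

1, 4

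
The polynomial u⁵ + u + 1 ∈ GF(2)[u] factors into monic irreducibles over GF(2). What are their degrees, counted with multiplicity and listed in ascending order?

2, 3

Write f(u) = u⁵ + u + 1.
Roots in GF(2): f(0) = 1; f(1) = 1.
Complete factorization: f(u) = (u² + u + 1)·(u³ + u² + 1).
Factor degrees with multiplicity: 2 + 3 = 5.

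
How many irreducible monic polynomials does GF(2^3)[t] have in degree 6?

x^(8^6) − x is the product of all monic irreducibles of degree dividing 6; Möbius inversion gives N = (1/6) Σ μ(6/d)·8^d.
Divisors of 6: 1, 2, 3, 6; μ(6/d) for each: 1, -1, -1, 1.
Σ = 8^1 − 8^2 − 8^3 + 8^6 = 261576.
N = 261576/6 = 43596.

43596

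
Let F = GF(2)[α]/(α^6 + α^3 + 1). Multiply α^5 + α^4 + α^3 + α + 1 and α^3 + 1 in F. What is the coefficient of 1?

Multiply in GF(2)[α]: (α^5 + α^4 + α^3 + α + 1)·(α^3 + 1) = α^8 + α^7 + α^6 + α^5 + α + 1.
Reduce using α^6 ≡ α^3 + 1 (mod α^6 + α^3 + 1).
Reduced: α^4 + α^3 + α^2.

0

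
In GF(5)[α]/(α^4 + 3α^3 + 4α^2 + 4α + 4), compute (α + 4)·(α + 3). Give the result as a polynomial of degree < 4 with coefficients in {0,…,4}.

α^2 + 2α + 2

Multiply in GF(5)[α]: (α + 4)·(α + 3) = α^2 + 2α + 2.
Reduced: α^2 + 2α + 2.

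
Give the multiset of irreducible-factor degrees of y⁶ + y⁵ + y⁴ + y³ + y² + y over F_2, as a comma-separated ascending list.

Write g(y) = y⁶ + y⁵ + y⁴ + y³ + y² + y.
Roots in F_2: g(0) = 0 → root; g(1) = 0 → root.
Linear factors from roots: (y), (y + 1).
Complete factorization: g(y) = (y)·(y + 1)·(y² + y + 1)^2.
Factor degrees with multiplicity: 1 + 1 + 2 + 2 = 6.

1, 1, 2, 2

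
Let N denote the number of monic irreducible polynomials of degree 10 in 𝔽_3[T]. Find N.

5880

The number of monic irreducibles of degree 10 over GF(3) is (1/10)·Σ_{d∣10} μ(10/d) 3^d.
Divisors of 10: 1, 2, 5, 10; μ(10/d) for each: 1, -1, -1, 1.
Σ = 3^1 − 3^2 − 3^5 + 3^10 = 58800.
N = 58800/10 = 5880.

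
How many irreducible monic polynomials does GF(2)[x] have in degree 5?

Gauss's count: N_{2}(5) = (1/5) Σ_{d|5} μ(5/d)·2^d.
Divisors of 5: 1, 5; μ(5/d) for each: -1, 1.
Σ = − 2^1 + 2^5 = 30.
N = 30/5 = 6.

6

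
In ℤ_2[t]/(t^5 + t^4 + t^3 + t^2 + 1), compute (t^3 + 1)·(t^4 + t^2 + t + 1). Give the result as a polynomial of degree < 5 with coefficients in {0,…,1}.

Multiply in ℤ_2[t]: (t^3 + 1)·(t^4 + t^2 + t + 1) = t^7 + t^5 + t^3 + t^2 + t + 1.
Reduce using t^5 ≡ t^4 + t^3 + t^2 + 1 (mod t^5 + t^4 + t^3 + t^2 + 1).
Reduced: t^4 + t^3 + t^2.

t^4 + t^3 + t^2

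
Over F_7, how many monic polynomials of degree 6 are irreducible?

19544

The number of monic irreducibles of degree 6 over GF(7) is (1/6)·Σ_{d∣6} μ(6/d) 7^d.
Divisors of 6: 1, 2, 3, 6; μ(6/d) for each: 1, -1, -1, 1.
Σ = 7^1 − 7^2 − 7^3 + 7^6 = 117264.
N = 117264/6 = 19544.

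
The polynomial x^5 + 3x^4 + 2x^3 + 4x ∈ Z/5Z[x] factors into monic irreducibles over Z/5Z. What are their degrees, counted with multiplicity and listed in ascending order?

Write h(x) = x^5 + 3x^4 + 2x^3 + 4x.
Roots in Z/5Z: h(0) = 0 → root; h(1) = 0 → root; h(2) = 4; h(3) = 2; h(4) = 1.
Linear factors from roots: (x), (x + 4).
Complete factorization: h(x) = (x)·(x + 4)·(x^3 + 4x^2 + x + 1).
Factor degrees with multiplicity: 1 + 1 + 3 = 5.

1, 1, 3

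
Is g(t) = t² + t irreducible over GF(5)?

Check for roots in GF(5): g(0) = 0 → root; g(1) = 2; g(2) = 1; g(3) = 2; g(4) = 0 → root.
g(0) = 0, so (t) divides g(t); g is reducible.

No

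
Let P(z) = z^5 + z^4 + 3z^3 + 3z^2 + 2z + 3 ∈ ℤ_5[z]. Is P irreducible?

Yes

Check for roots in ℤ_5: P(0) = 3; P(1) = 3; P(2) = 1; P(3) = 1; P(4) = 1.
No roots, so no linear factors.
Degree-2 irreducible divisors: test the 10 monic irreducibles of degree 2 over GF(5).
None of them divide P (all give nonzero remainder).
No irreducible factor of degree ≤ 2 exists, so P is irreducible over GF(5).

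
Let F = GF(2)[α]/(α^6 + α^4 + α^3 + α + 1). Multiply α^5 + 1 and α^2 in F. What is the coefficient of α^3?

Multiply in GF(2)[α]: (α^5 + 1)·(α^2) = α^7 + α^2.
Reduce using α^6 ≡ α^4 + α^3 + α + 1 (mod α^6 + α^4 + α^3 + α + 1).
Reduced: α^5 + α^4 + α.

0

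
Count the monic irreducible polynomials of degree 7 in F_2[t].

18

x^(2^7) − x is the product of all monic irreducibles of degree dividing 7; Möbius inversion gives N = (1/7) Σ μ(7/d)·2^d.
Divisors of 7: 1, 7; μ(7/d) for each: -1, 1.
Σ = − 2^1 + 2^7 = 126.
N = 126/7 = 18.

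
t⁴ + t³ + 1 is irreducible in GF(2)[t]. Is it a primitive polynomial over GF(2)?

Write f(t) = t⁴ + t³ + 1.
|GF(2^4)^×| = 2^4 − 1 = 15. Prime factorization: 15 = 3·5.
f is primitive ⇔ t has order 15 in GF(2)[t]/(f), i.e. t^(15/q) ≠ 1 for each prime q | 15.
t^(5) mod f = t³ + t + 1.
t^(3) mod f = t³.
None equal 1, so t has full order 15; f is primitive.

Yes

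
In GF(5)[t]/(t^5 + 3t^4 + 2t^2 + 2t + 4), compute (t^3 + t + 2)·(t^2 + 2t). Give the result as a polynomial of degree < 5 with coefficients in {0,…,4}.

Multiply in GF(5)[t]: (t^3 + t + 2)·(t^2 + 2t) = t^5 + 2t^4 + t^3 + 4t^2 + 4t.
Reduce using t^5 ≡ 2t^4 + 3t^2 + 3t + 1 (mod t^5 + 3t^4 + 2t^2 + 2t + 4).
Reduced: 4t^4 + t^3 + 2t^2 + 2t + 1.

4t^4 + t^3 + 2t^2 + 2t + 1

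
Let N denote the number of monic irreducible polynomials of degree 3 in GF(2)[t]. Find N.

By the necklace-counting formula, N_2(3) = (1/3) Σ_{d|3} μ(3/d)·2^d.
Divisors of 3: 1, 3; μ(3/d) for each: -1, 1.
Σ = − 2^1 + 2^3 = 6.
N = 6/3 = 2.

2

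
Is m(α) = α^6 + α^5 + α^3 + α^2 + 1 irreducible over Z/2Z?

Check for roots in Z/2Z: m(0) = 1; m(1) = 1.
No roots, so no linear factors.
Monic irreducibles of degree 2 over GF(2): α^2 + α + 1.
None of them divide m (all give nonzero remainder).
Monic irreducibles of degree 3 over GF(2): α^3 + α + 1, α^3 + α^2 + 1.
None of them divide m (all give nonzero remainder).
No irreducible factor of degree ≤ 3 exists, so m is irreducible over GF(2).

Yes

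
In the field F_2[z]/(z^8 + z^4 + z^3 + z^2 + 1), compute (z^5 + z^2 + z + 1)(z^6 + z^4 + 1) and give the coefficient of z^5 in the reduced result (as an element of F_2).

Multiply in F_2[z]: (z^5 + z^2 + z + 1)·(z^6 + z^4 + 1) = z^11 + z^9 + z^8 + z^7 + z^4 + z^2 + z + 1.
Reduce using z^8 ≡ z^4 + z^3 + z^2 + 1 (mod z^8 + z^4 + z^3 + z^2 + 1).
Reduced: z^6 + z^4 + z^3.

0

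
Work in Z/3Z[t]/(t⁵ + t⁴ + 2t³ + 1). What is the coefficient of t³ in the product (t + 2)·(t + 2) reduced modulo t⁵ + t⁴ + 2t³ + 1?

Multiply in Z/3Z[t]: (t + 2)·(t + 2) = t² + t + 1.
Reduced: t² + t + 1.

0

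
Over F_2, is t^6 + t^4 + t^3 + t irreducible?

Write P(t) = t^6 + t^4 + t^3 + t.
Check for roots in F_2: P(0) = 0 → root; P(1) = 0 → root.
P(0) = 0, so (t) divides P(t); P is reducible.

No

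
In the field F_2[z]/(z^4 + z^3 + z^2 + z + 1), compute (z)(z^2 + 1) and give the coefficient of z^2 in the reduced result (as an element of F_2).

Multiply in F_2[z]: (z)·(z^2 + 1) = z^3 + z.
Reduced: z^3 + z.

0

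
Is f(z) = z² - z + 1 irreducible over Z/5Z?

Yes

Check for roots in Z/5Z: f(0) = 1; f(1) = 1; f(2) = 3; f(3) = 2; f(4) = 3.
No roots. A degree-2 polynomial over a field with no linear factor is irreducible.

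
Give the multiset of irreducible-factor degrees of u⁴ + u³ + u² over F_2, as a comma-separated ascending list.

Write g(u) = u⁴ + u³ + u².
Roots in F_2: g(0) = 0 → root; g(1) = 1.
Linear factors from roots: (u).
Complete factorization: g(u) = (u)^2·(u² + u + 1).
Factor degrees with multiplicity: 1 + 1 + 2 = 4.

1, 1, 2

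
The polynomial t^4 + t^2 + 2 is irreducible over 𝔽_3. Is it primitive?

Write f(t) = t^4 + t^2 + 2.
|GF(3^4)^×| = 3^4 − 1 = 80. Prime factorization: 80 = 2^4·5.
f is primitive ⇔ t has order 80 in GF(3)[t]/(f), i.e. t^(80/q) ≠ 1 for each prime q | 80.
t^(40) mod f = 2.
t^(16) mod f = 1
Since t^(16) = 1, the order of t divides 16 < 80; not primitive.

No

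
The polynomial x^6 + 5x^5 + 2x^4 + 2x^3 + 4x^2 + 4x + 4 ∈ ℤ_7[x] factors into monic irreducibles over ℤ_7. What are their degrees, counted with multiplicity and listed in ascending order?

1, 1, 1, 1, 2

Write f(x) = x^6 + 5x^5 + 2x^4 + 2x^3 + 4x^2 + 4x + 4.
Linear factors from roots: (x + 4), (x + 3), (x + 1).
Complete factorization: f(x) = (x + 1)·(x + 4)·(x + 3)^2·(x^2 + x + 4).
Factor degrees with multiplicity: 1 + 1 + 1 + 1 + 2 = 6.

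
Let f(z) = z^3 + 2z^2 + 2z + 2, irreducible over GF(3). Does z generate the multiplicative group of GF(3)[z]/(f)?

|GF(3^3)^×| = 3^3 − 1 = 26. Prime factorization: 26 = 2·13.
f is primitive ⇔ z has order 26 in GF(3)[z]/(f), i.e. z^(26/q) ≠ 1 for each prime q | 26.
z^(13) mod f = 1
z^(2) mod f = z^2.
Since z^(13) = 1, the order of z divides 13 < 26; not primitive.

No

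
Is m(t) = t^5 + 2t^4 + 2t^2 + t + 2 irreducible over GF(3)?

Yes

Check for roots in GF(3): m(0) = 2; m(1) = 2; m(2) = 1.
No roots, so no linear factors.
Monic irreducibles of degree 2 over GF(3): t^2 + 1, t^2 + t + 2, t^2 + 2t + 2.
None of them divide m (all give nonzero remainder).
No irreducible factor of degree ≤ 2 exists, so m is irreducible over GF(3).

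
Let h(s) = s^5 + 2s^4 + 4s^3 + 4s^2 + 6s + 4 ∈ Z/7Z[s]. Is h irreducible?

Check for roots in Z/7Z: h(0) = 4; h(1) = 0 → root; h(2) = 2; h(3) = 4; h(4) = 1; h(5) = 4; h(6) = 6.
h(1) = 0, so (s − 1) divides h(s); h is reducible.

No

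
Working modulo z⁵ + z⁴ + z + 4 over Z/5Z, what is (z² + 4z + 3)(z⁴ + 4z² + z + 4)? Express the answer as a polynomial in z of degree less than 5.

Multiply in Z/5Z[z]: (z² + 4z + 3)·(z⁴ + 4z² + z + 4) = z⁶ + 4z⁵ + 2z⁴ + 2z³ + 4z + 2.
Reduce using z⁵ ≡ 4z⁴ + 4z + 1 (mod z⁵ + z⁴ + z + 4).
Reduced: 4z⁴ + 2z³ + 4z² + 2z.

4z^4 + 2z^3 + 4z^2 + 2z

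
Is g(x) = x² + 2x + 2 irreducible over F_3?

Check for roots in F_3: g(0) = 2; g(1) = 2; g(2) = 1.
No roots. A degree-2 polynomial over a field with no linear factor is irreducible.

Yes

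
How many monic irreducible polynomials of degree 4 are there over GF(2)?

3

Gauss's count: N_{2}(4) = (1/4) Σ_{d|4} μ(4/d)·2^d.
Divisors of 4: 1, 2, 4; μ(4/d) for each: 0, -1, 1.
Σ = − 2^2 + 2^4 = 12.
N = 12/4 = 3.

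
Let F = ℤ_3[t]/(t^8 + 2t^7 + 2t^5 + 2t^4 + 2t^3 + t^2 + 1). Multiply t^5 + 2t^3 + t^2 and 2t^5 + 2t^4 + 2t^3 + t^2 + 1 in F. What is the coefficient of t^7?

Multiply in ℤ_3[t]: (t^5 + 2t^3 + t^2)·(2t^5 + 2t^4 + 2t^3 + t^2 + 1) = 2t^10 + 2t^9 + t^7 + 2t^5 + t^4 + 2t^3 + t^2.
Reduce using t^8 ≡ t^7 + t^5 + t^4 + t^3 + 2t^2 + 2 (mod t^8 + 2t^7 + 2t^5 + 2t^4 + 2t^3 + t^2 + 1).
Reduced: t^7 + t^4 + 2t^3 + t^2 + 2t + 2.

1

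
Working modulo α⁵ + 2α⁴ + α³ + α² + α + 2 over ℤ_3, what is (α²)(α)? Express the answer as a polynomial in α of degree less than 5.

α^3

Multiply in ℤ_3[α]: (α²)·(α) = α³.
Reduced: α³.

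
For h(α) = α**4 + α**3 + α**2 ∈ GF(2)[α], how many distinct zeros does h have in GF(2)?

1

Evaluate at each of the 2 elements of GF(2):
h(0) = 0 → root; h(1) = 1.
Roots: {0}.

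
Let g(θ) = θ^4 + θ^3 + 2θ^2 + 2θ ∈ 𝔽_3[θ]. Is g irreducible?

No

Check for roots in 𝔽_3: g(0) = 0 → root; g(1) = 0 → root; g(2) = 0 → root.
g(0) = 0, so (θ) divides g(θ); g is reducible.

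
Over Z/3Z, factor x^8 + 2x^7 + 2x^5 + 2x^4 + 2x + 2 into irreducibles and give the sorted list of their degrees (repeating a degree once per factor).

8

Write h(x) = x^8 + 2x^7 + 2x^5 + 2x^4 + 2x + 2.
Roots in Z/3Z: h(0) = 2; h(1) = 2; h(2) = 2.
Complete factorization: h(x) = (x^8 + 2x^7 + 2x^5 + 2x^4 + 2x + 2).
Factor degrees with multiplicity: 8 = 8.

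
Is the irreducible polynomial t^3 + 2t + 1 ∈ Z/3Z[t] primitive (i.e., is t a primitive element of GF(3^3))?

Write f(t) = t^3 + 2t + 1.
|GF(3^3)^×| = 3^3 − 1 = 26. Prime factorization: 26 = 2·13.
f is primitive ⇔ t has order 26 in GF(3)[t]/(f), i.e. t^(26/q) ≠ 1 for each prime q | 26.
t^(13) mod f = 2.
t^(2) mod f = t^2.
None equal 1, so t has full order 26; f is primitive.

Yes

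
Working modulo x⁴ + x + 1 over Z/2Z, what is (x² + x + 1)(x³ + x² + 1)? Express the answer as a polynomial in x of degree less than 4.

Multiply in Z/2Z[x]: (x² + x + 1)·(x³ + x² + 1) = x⁵ + x + 1.
Reduce using x⁴ ≡ x + 1 (mod x⁴ + x + 1).
Reduced: x² + 1.

x^2 + 1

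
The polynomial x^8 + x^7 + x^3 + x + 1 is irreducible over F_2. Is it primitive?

No

Write f(x) = x^8 + x^7 + x^3 + x + 1.
|GF(2^8)^×| = 2^8 − 1 = 255. Prime factorization: 255 = 3·5·17.
f is primitive ⇔ x has order 255 in GF(2)[x]/(f), i.e. x^(255/q) ≠ 1 for each prime q | 255.
x^(85) mod f = 1
x^(51) mod f = x^4 + x^3 + x^2 + x.
x^(15) mod f = x^6 + x^4 + x^2 + 1.
Since x^(85) = 1, the order of x divides 85 < 255; not primitive.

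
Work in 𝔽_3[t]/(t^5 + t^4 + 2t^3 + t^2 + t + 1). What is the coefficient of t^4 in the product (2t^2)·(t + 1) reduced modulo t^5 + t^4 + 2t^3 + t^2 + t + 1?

0

Multiply in 𝔽_3[t]: (2t^2)·(t + 1) = 2t^3 + 2t^2.
Reduced: 2t^3 + 2t^2.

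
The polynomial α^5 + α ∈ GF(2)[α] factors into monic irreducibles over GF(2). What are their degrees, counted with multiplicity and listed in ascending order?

Write f(α) = α^5 + α.
Roots in GF(2): f(0) = 0 → root; f(1) = 0 → root.
Linear factors from roots: (α), (α + 1).
Complete factorization: f(α) = (α)·(α + 1)^4.
Factor degrees with multiplicity: 1 + 1 + 1 + 1 + 1 = 5.

1, 1, 1, 1, 1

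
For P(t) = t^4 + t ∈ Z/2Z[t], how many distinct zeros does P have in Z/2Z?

2

Evaluate at each of the 2 elements of Z/2Z:
P(0) = 0 → root; P(1) = 0 → root.
Roots: {0, 1}.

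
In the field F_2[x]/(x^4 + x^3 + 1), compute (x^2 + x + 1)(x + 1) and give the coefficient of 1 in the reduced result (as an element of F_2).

Multiply in F_2[x]: (x^2 + x + 1)·(x + 1) = x^3 + 1.
Reduced: x^3 + 1.

1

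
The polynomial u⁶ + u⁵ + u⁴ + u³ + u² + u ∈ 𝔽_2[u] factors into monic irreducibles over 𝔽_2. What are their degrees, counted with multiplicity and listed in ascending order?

Write f(u) = u⁶ + u⁵ + u⁴ + u³ + u² + u.
Roots in 𝔽_2: f(0) = 0 → root; f(1) = 0 → root.
Linear factors from roots: (u), (u + 1).
Complete factorization: f(u) = (u)·(u + 1)·(u² + u + 1)^2.
Factor degrees with multiplicity: 1 + 1 + 2 + 2 = 6.

1, 1, 2, 2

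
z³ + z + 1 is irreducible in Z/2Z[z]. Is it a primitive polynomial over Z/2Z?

Write f(z) = z³ + z + 1.
|GF(2^3)^×| = 2^3 − 1 = 7. Prime factorization: 7 = 7.
f is primitive ⇔ z has order 7 in GF(2)[z]/(f), i.e. z^(7/q) ≠ 1 for each prime q | 7.
z^(1) mod f = z.
None equal 1, so z has full order 7; f is primitive.

Yes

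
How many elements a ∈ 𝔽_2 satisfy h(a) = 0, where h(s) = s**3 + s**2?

Evaluate at each of the 2 elements of 𝔽_2:
h(0) = 0 → root; h(1) = 0 → root.
Roots: {0, 1}.

2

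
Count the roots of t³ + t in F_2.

Write f(t) = t³ + t.
Evaluate at each of the 2 elements of F_2:
f(0) = 0 → root; f(1) = 0 → root.
Roots: {0, 1}.

2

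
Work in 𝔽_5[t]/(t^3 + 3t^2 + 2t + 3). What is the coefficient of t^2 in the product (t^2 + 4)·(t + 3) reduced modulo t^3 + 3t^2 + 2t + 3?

Multiply in 𝔽_5[t]: (t^2 + 4)·(t + 3) = t^3 + 3t^2 + 4t + 2.
Reduce using t^3 ≡ 2t^2 + 3t + 2 (mod t^3 + 3t^2 + 2t + 3).
Reduced: 2t + 4.

0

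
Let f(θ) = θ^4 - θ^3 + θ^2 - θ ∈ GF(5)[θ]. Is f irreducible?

No

Check for roots in GF(5): f(0) = 0 → root; f(1) = 0 → root; f(2) = 0 → root; f(3) = 0 → root; f(4) = 4.
f(0) = 0, so (θ) divides f(θ); f is reducible.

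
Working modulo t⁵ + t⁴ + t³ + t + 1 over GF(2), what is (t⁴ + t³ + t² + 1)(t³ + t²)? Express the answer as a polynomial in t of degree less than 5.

Multiply in GF(2)[t]: (t⁴ + t³ + t² + 1)·(t³ + t²) = t⁷ + t⁴ + t³ + t².
Reduce using t⁵ ≡ t⁴ + t³ + t + 1 (mod t⁵ + t⁴ + t³ + t + 1).
Reduced: t² + t.

t^2 + t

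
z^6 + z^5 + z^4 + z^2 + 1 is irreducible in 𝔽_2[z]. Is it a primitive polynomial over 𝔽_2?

No

Write f(z) = z^6 + z^5 + z^4 + z^2 + 1.
|GF(2^6)^×| = 2^6 − 1 = 63. Prime factorization: 63 = 3^2·7.
f is primitive ⇔ z has order 63 in GF(2)[z]/(f), i.e. z^(63/q) ≠ 1 for each prime q | 63.
z^(21) mod f = 1
z^(9) mod f = z^3 + 1.
Since z^(21) = 1, the order of z divides 21 < 63; not primitive.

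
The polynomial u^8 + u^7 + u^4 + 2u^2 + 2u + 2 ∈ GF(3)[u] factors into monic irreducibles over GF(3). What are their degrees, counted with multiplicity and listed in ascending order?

Write g(u) = u^8 + u^7 + u^4 + 2u^2 + 2u + 2.
Roots in GF(3): g(0) = 2; g(1) = 0 → root; g(2) = 0 → root.
Linear factors from roots: (u + 2), (u + 1).
Complete factorization: g(u) = (u + 1)·(u + 2)·(u^3 + 2u + 1)·(u^3 + u^2 + 2u + 1).
Factor degrees with multiplicity: 1 + 1 + 3 + 3 = 8.

1, 1, 3, 3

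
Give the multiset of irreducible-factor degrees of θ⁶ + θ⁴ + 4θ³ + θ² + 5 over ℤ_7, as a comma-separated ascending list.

6

Write f(θ) = θ⁶ + θ⁴ + 4θ³ + θ² + 5.
Complete factorization: f(θ) = (θ⁶ + θ⁴ + 4θ³ + θ² + 5).
Factor degrees with multiplicity: 6 = 6.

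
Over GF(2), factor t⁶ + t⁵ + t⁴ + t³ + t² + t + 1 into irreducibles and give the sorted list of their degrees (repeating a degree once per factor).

Write h(t) = t⁶ + t⁵ + t⁴ + t³ + t² + t + 1.
Roots in GF(2): h(0) = 1; h(1) = 1.
Complete factorization: h(t) = (t³ + t + 1)·(t³ + t² + 1).
Factor degrees with multiplicity: 3 + 3 = 6.

3, 3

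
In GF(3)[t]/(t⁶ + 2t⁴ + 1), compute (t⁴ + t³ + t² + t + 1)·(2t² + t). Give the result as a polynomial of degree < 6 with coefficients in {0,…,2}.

Multiply in GF(3)[t]: (t⁴ + t³ + t² + t + 1)·(2t² + t) = 2t⁶ + t.
Reduce using t⁶ ≡ t⁴ + 2 (mod t⁶ + 2t⁴ + 1).
Reduced: 2t⁴ + t + 1.

2t^4 + t + 1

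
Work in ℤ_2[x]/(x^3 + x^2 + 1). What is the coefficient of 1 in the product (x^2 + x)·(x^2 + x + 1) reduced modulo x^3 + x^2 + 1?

1

Multiply in ℤ_2[x]: (x^2 + x)·(x^2 + x + 1) = x^4 + x.
Reduce using x^3 ≡ x^2 + 1 (mod x^3 + x^2 + 1).
Reduced: x^2 + 1.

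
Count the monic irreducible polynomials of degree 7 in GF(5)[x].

Gauss's count: N_{5}(7) = (1/7) Σ_{d|7} μ(7/d)·5^d.
Divisors of 7: 1, 7; μ(7/d) for each: -1, 1.
Σ = − 5^1 + 5^7 = 78120.
N = 78120/7 = 11160.

11160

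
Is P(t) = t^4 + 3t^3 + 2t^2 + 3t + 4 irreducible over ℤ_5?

Yes

Check for roots in ℤ_5: P(0) = 4; P(1) = 3; P(2) = 3; P(3) = 3; P(4) = 1.
No roots, so no linear factors.
Degree-2 irreducible divisors: test the 10 monic irreducibles of degree 2 over GF(5).
None of them divide P (all give nonzero remainder).
No irreducible factor of degree ≤ 2 exists, so P is irreducible over GF(5).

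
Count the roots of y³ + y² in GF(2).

2

Write g(y) = y³ + y².
Evaluate at each of the 2 elements of GF(2):
g(0) = 0 → root; g(1) = 0 → root.
Roots: {0, 1}.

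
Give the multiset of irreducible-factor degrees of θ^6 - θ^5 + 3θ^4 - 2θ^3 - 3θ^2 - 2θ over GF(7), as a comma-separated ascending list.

1, 2, 3

Write h(θ) = θ^6 - θ^5 + 3θ^4 - 2θ^3 - 3θ^2 - 2θ.
Linear factors from roots: (θ).
Complete factorization: h(θ) = (θ)·(θ^2 + 3θ - 1)·(θ^3 + 3θ^2 + 2θ + 2).
Factor degrees with multiplicity: 1 + 2 + 3 = 6.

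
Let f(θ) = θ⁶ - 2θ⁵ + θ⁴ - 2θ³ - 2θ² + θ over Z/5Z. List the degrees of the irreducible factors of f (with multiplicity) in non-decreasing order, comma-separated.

1, 1, 2, 2

Roots in Z/5Z: f(0) = 0 → root; f(1) = 2; f(2) = 4; f(3) = 0 → root; f(4) = 3.
Linear factors from roots: (θ), (θ + 2).
Complete factorization: f(θ) = (θ)·(θ + 2)·(θ² + 2θ - 1)·(θ² - θ + 2).
Factor degrees with multiplicity: 1 + 1 + 2 + 2 = 6.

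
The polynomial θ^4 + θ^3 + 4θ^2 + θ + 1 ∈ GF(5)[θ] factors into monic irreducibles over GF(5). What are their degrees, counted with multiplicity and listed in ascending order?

4

Write f(θ) = θ^4 + θ^3 + 4θ^2 + θ + 1.
Roots in GF(5): f(0) = 1; f(1) = 3; f(2) = 3; f(3) = 3; f(4) = 4.
Complete factorization: f(θ) = (θ^4 + θ^3 + 4θ^2 + θ + 1).
Factor degrees with multiplicity: 4 = 4.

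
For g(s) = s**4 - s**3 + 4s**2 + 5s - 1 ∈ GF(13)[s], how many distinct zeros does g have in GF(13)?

4

Evaluate at each of the 13 elements of GF(13):
g(0) = 12; g(1) = 8; g(2) = 7; g(3) = 0 → root; g(4) = 2; g(5) = 0 → root; g(6) = 5; g(7) = 0 → root; g(8) = 5; g(9) = 12; g(10) = 11; g(11) = 3; g(12) = 0 → root.
Roots: {3, 5, 7, 12}.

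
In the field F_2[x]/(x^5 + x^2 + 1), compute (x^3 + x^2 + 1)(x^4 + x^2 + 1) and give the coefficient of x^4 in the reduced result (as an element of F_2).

Multiply in F_2[x]: (x^3 + x^2 + 1)·(x^4 + x^2 + 1) = x^7 + x^6 + x^5 + x^3 + 1.
Reduce using x^5 ≡ x^2 + 1 (mod x^5 + x^2 + 1).
Reduced: x^4 + x.

1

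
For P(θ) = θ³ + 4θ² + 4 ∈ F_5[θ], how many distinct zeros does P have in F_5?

0

Evaluate at each of the 5 elements of F_5:
P(0) = 4; P(1) = 4; P(2) = 3; P(3) = 2; P(4) = 2.
No element is a root.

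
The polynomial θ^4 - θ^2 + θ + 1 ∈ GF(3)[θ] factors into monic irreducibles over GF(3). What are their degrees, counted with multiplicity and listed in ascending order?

Write g(θ) = θ^4 - θ^2 + θ + 1.
Roots in GF(3): g(0) = 1; g(1) = 2; g(2) = 0 → root.
Linear factors from roots: (θ + 1).
Complete factorization: g(θ) = (θ + 1)·(θ^3 - θ^2 + 1).
Factor degrees with multiplicity: 1 + 3 = 4.

1, 3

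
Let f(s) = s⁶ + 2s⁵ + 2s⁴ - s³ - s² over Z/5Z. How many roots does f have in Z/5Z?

1

Evaluate at each of the 5 elements of Z/5Z:
f(0) = 0 → root; f(1) = 3; f(2) = 3; f(3) = 1; f(4) = 1.
Roots: {0}.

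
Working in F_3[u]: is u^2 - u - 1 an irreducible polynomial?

Yes

Write f(u) = u^2 - u - 1.
Check for roots in F_3: f(0) = 2; f(1) = 2; f(2) = 1.
No roots. A degree-2 polynomial over a field with no linear factor is irreducible.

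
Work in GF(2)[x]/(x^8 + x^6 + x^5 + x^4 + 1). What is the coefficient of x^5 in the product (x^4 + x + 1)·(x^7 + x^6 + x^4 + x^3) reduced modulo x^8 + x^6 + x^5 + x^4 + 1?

0

Multiply in GF(2)[x]: (x^4 + x + 1)·(x^7 + x^6 + x^4 + x^3) = x^11 + x^10 + x^7 + x^6 + x^5 + x^3.
Reduce using x^8 ≡ x^6 + x^5 + x^4 + 1 (mod x^8 + x^6 + x^5 + x^4 + 1).
Reduced: x^6 + x^2 + x.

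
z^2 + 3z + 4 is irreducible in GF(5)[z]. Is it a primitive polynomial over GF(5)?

No

Write f(z) = z^2 + 3z + 4.
|GF(5^2)^×| = 5^2 − 1 = 24. Prime factorization: 24 = 2^3·3.
f is primitive ⇔ z has order 24 in GF(5)[z]/(f), i.e. z^(24/q) ≠ 1 for each prime q | 24.
z^(12) mod f = 1
z^(8) mod f = 3z + 4.
Since z^(12) = 1, the order of z divides 12 < 24; not primitive.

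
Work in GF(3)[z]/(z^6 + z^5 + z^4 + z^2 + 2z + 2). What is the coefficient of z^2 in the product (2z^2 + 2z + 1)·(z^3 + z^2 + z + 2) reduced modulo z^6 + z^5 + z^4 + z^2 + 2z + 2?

1

Multiply in GF(3)[z]: (2z^2 + 2z + 1)·(z^3 + z^2 + z + 2) = 2z^5 + z^4 + 2z^3 + z^2 + 2z + 2.
Reduced: 2z^5 + z^4 + 2z^3 + z^2 + 2z + 2.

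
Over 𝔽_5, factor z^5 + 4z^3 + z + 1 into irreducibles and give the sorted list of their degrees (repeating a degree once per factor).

Write g(z) = z^5 + 4z^3 + z + 1.
Roots in 𝔽_5: g(0) = 1; g(1) = 2; g(2) = 2; g(3) = 0 → root; g(4) = 0 → root.
Linear factors from roots: (z + 2), (z + 1).
Complete factorization: g(z) = (z + 1)·(z + 2)·(z^3 + 2z^2 + z + 3).
Factor degrees with multiplicity: 1 + 1 + 3 = 5.

1, 1, 3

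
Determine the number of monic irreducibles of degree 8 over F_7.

x^(7^8) − x is the product of all monic irreducibles of degree dividing 8; Möbius inversion gives N = (1/8) Σ μ(8/d)·7^d.
Divisors of 8: 1, 2, 4, 8; μ(8/d) for each: 0, 0, -1, 1.
Σ = − 7^4 + 7^8 = 5762400.
N = 5762400/8 = 720300.

720300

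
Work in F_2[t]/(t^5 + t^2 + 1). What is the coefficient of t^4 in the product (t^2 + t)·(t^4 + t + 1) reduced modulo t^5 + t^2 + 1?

0

Multiply in F_2[t]: (t^2 + t)·(t^4 + t + 1) = t^6 + t^5 + t^3 + t.
Reduce using t^5 ≡ t^2 + 1 (mod t^5 + t^2 + 1).
Reduced: t^2 + 1.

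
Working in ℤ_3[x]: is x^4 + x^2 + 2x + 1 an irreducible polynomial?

Write m(x) = x^4 + x^2 + 2x + 1.
Check for roots in ℤ_3: m(0) = 1; m(1) = 2; m(2) = 1.
No roots, so no linear factors.
Monic irreducibles of degree 2 over GF(3): x^2 + 1, x^2 + x + 2, x^2 + 2x + 2.
None of them divide m (all give nonzero remainder).
No irreducible factor of degree ≤ 2 exists, so m is irreducible over GF(3).

Yes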